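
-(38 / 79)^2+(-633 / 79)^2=399245 / 6241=63.97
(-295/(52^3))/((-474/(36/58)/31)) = 27435/322132928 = 0.00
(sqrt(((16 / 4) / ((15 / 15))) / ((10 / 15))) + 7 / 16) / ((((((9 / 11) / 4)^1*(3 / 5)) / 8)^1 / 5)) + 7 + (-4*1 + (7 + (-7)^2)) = 5443 / 27 + 8800*sqrt(6) / 27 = 999.94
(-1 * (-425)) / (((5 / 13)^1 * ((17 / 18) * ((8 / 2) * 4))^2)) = 5265 / 1088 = 4.84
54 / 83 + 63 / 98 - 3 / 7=1005 / 1162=0.86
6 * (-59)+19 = -335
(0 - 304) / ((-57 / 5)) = 80 / 3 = 26.67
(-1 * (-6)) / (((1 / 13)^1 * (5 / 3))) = 234 / 5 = 46.80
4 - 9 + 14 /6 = -8 /3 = -2.67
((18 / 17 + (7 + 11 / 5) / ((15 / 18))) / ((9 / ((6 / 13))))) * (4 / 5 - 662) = -11332968 / 27625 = -410.24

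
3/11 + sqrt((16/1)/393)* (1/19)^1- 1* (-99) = 4* sqrt(393)/7467 + 1092/11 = 99.28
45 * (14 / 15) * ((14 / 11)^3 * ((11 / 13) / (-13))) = -115248 / 20449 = -5.64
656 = 656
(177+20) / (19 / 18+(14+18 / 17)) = 60282 / 4931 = 12.23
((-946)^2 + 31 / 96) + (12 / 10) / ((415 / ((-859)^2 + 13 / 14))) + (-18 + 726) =1251833695811 / 1394400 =897757.96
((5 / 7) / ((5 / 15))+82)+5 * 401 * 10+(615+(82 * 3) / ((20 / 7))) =1458467 / 70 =20835.24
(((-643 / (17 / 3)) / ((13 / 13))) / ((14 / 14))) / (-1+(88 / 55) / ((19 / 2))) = 183255 / 1343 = 136.45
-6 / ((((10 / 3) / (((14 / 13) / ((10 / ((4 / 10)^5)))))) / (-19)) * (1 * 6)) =6384 / 1015625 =0.01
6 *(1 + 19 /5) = 28.80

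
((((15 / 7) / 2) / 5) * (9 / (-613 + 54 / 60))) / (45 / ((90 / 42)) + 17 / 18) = -486 / 3384913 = -0.00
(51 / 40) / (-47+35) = -0.11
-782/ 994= -391/ 497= -0.79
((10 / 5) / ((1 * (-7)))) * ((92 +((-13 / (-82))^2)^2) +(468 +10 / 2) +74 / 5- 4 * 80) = -58730759429 / 791213080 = -74.23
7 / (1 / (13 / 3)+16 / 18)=819 / 131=6.25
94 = 94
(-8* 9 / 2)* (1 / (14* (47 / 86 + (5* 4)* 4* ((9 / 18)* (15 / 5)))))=-1548 / 72569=-0.02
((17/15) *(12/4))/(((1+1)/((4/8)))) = 17/20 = 0.85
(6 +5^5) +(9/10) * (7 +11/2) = 12569/4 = 3142.25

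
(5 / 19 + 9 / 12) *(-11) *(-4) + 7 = 980 / 19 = 51.58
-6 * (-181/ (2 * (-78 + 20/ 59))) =-32037/ 4582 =-6.99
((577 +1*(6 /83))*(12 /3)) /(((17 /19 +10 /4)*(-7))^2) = 4.09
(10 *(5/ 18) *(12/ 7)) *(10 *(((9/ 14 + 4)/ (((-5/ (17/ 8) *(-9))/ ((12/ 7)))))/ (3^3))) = 55250/ 83349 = 0.66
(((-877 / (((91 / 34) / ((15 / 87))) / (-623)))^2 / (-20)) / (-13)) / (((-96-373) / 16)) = -140853301104080 / 866560513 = -162542.95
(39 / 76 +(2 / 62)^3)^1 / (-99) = -1161925 / 224147484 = -0.01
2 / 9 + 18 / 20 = 101 / 90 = 1.12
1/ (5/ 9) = 9/ 5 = 1.80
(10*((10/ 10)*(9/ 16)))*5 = 225/ 8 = 28.12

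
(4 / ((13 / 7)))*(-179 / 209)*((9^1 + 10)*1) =-35.05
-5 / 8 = -0.62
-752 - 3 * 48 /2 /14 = -757.14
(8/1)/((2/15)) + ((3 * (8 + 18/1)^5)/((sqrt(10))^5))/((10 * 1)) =60 + 2227758 * sqrt(10)/625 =11331.66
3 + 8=11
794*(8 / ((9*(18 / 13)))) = 509.73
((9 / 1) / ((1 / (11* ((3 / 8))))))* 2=297 / 4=74.25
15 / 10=3 / 2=1.50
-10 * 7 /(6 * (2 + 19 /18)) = -42 /11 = -3.82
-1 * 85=-85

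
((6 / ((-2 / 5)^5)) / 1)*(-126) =590625 / 8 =73828.12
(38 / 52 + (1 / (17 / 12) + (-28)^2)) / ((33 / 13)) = 309.41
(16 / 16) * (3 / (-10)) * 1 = -0.30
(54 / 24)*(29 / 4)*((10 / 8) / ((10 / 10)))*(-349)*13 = -5920785 / 64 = -92512.27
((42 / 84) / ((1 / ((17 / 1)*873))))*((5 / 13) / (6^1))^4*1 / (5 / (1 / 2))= 206125 / 16451136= 0.01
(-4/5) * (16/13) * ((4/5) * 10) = -512/65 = -7.88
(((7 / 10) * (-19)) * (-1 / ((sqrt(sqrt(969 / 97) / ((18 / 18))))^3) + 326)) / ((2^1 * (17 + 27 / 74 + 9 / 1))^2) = -29678551 / 19032005 + 9583 * 969^(1 / 4) * 97^(3 / 4) / 1941264510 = -1.56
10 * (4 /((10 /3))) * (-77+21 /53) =-48720 /53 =-919.25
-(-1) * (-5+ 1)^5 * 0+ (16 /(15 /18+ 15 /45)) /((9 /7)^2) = 224 /27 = 8.30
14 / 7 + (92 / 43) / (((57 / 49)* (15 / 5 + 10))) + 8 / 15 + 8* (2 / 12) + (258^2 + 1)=10605441533 / 159315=66569.01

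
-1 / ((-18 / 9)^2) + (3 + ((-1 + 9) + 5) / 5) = 107 / 20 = 5.35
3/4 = 0.75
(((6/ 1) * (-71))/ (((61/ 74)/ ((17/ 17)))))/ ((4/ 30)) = -236430/ 61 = -3875.90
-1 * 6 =-6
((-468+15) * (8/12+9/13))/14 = -8003/182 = -43.97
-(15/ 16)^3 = -0.82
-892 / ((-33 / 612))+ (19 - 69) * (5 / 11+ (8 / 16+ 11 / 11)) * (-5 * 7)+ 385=20348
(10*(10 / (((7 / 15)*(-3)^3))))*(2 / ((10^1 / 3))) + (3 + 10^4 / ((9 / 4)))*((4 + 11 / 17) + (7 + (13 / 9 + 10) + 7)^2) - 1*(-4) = 251580516248 / 86751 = 2900030.16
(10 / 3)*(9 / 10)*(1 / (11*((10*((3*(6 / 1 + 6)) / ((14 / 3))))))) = 7 / 1980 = 0.00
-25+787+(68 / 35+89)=29853 / 35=852.94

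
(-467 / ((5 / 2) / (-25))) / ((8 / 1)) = 2335 / 4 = 583.75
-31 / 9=-3.44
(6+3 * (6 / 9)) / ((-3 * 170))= -4 / 255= -0.02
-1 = -1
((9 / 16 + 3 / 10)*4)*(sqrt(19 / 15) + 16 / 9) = 23*sqrt(285) / 100 + 92 / 15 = 10.02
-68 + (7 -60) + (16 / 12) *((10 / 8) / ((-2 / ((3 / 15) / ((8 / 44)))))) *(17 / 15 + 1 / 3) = -11011 / 90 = -122.34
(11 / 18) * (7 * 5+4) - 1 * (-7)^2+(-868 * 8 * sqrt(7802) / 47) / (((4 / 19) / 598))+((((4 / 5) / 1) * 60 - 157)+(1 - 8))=-19724432 * sqrt(7802) / 47 - 847 / 6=-37069034.52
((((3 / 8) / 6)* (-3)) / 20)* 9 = -27 / 320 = -0.08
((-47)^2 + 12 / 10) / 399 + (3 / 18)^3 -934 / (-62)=91766327 / 4452840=20.61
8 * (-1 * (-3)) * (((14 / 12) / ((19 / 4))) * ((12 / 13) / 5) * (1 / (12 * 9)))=112 / 11115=0.01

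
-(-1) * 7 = 7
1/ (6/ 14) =7/ 3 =2.33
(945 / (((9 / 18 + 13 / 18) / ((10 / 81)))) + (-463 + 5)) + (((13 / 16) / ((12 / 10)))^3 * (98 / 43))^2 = -1440985307368163413 / 3980127671156736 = -362.04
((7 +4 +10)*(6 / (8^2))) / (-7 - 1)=-63 / 256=-0.25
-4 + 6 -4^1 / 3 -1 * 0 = 2 / 3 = 0.67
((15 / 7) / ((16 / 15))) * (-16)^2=3600 / 7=514.29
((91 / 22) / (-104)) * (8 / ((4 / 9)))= -63 / 88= -0.72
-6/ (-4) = 3/ 2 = 1.50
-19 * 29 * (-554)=305254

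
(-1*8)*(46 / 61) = -368 / 61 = -6.03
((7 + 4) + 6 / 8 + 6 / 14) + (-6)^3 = -5707 / 28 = -203.82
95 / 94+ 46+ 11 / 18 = 20144 / 423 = 47.62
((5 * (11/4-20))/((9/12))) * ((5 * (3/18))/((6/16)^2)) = -18400/27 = -681.48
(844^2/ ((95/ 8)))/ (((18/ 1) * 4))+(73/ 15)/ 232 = 165266113/ 198360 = 833.16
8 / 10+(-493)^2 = 1215249 / 5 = 243049.80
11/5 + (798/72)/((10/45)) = 2083/40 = 52.08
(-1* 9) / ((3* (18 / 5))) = -5 / 6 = -0.83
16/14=8/7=1.14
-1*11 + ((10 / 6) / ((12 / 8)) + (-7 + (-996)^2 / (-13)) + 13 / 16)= -142880399 / 1872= -76325.00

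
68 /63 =1.08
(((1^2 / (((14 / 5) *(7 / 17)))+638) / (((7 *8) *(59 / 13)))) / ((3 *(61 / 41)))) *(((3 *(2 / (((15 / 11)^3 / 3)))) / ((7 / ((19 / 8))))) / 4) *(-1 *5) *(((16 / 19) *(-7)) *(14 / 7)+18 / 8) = 1288071673603 / 79637289984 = 16.17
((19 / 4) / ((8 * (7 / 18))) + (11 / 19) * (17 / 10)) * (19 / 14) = 26717 / 7840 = 3.41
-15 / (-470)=3 / 94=0.03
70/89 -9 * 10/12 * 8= -5270/89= -59.21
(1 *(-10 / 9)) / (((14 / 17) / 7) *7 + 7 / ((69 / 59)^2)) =-89930 / 480893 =-0.19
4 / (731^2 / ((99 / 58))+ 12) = 198 / 15497063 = 0.00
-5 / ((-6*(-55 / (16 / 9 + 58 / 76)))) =-79 / 2052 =-0.04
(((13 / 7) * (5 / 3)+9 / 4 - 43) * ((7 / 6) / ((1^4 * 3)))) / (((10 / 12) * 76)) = -3163 / 13680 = -0.23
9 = 9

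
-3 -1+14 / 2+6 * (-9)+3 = -48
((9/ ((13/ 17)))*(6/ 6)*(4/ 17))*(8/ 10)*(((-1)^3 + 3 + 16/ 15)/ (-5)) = -2208/ 1625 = -1.36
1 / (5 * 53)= 1 / 265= 0.00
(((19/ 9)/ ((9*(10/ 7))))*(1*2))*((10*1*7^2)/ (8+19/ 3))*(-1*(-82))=1068788/ 1161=920.58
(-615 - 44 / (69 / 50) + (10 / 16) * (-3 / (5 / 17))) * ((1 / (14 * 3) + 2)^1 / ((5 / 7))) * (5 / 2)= -30650915 / 6624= -4627.25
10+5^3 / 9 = 215 / 9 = 23.89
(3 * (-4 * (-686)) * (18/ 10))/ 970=37044/ 2425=15.28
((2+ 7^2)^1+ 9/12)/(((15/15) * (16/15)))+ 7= 3553/64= 55.52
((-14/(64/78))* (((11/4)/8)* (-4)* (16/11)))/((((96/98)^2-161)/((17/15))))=-3714347/15370280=-0.24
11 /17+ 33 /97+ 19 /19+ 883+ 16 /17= 1460896 /1649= 885.93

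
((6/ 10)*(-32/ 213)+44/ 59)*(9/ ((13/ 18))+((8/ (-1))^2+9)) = 15256252/ 272285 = 56.03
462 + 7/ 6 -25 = 2629/ 6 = 438.17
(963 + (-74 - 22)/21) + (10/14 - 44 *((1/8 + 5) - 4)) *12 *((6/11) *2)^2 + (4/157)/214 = 3723953617/14228753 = 261.72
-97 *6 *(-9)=5238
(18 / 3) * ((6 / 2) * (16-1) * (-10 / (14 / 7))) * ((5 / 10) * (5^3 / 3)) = -28125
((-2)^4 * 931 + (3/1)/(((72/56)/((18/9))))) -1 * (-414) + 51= 46097/3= 15365.67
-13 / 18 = -0.72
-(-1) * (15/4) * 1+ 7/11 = 193/44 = 4.39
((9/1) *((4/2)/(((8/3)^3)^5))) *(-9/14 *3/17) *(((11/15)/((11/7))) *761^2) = -0.23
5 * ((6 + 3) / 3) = 15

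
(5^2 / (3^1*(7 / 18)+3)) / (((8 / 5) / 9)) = 135 / 4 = 33.75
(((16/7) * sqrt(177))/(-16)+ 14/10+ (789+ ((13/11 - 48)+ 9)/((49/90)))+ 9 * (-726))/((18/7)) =-7833101/3465 - sqrt(177)/18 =-2261.37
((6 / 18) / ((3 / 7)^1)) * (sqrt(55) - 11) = -77 / 9 + 7 * sqrt(55) / 9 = -2.79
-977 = -977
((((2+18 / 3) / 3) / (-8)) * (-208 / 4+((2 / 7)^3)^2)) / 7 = 2039228 / 823543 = 2.48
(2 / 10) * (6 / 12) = 1 / 10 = 0.10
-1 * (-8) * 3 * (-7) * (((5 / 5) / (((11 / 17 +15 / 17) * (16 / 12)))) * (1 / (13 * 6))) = -357 / 338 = -1.06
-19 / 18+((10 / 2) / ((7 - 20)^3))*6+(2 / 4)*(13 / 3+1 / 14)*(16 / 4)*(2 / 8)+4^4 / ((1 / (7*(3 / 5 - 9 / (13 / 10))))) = -31363436191 / 2768220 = -11329.82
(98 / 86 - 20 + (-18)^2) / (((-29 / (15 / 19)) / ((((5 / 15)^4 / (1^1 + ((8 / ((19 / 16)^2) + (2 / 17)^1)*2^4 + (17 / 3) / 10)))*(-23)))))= 4873795450 / 194681778417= 0.03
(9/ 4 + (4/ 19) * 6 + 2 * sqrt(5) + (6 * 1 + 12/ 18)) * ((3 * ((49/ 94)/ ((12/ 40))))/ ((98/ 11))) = 55 * sqrt(5)/ 47 + 127655/ 21432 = 8.57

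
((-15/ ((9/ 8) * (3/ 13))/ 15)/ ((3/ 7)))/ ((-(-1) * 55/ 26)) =-18928/ 4455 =-4.25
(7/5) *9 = 63/5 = 12.60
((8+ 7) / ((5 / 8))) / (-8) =-3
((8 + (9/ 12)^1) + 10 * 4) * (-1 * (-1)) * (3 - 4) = -195/ 4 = -48.75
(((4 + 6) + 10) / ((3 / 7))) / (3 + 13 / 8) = 1120 / 111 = 10.09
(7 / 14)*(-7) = -7 / 2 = -3.50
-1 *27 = -27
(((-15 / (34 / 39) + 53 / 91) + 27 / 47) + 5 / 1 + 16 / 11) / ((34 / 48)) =-184167180 / 13596583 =-13.55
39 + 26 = 65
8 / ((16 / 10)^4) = 625 / 512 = 1.22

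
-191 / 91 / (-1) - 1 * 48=-4177 / 91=-45.90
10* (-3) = -30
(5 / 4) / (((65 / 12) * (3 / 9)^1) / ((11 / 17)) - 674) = -495 / 265799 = -0.00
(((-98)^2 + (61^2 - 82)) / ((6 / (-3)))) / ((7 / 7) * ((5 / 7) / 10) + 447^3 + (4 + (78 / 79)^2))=-578546941 / 7803776310915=-0.00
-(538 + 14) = -552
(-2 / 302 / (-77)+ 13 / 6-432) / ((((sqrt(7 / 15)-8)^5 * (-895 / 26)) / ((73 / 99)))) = -0.00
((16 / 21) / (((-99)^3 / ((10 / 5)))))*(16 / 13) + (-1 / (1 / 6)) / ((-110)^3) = 341051 / 132445813500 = 0.00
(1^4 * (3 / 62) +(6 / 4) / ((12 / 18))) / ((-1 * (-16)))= 285 / 1984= 0.14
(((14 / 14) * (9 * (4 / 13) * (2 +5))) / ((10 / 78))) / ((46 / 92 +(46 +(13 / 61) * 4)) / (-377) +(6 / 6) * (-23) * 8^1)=-11590488 / 14114455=-0.82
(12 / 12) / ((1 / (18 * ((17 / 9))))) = 34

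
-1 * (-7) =7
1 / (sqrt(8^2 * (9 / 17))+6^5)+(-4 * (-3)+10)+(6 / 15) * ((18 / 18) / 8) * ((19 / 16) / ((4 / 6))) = 25228909847 / 1142138240-sqrt(17) / 42830184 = 22.09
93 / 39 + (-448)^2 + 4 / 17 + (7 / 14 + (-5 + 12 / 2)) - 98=88669673 / 442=200610.12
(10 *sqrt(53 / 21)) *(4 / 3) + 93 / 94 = 93 / 94 + 40 *sqrt(1113) / 63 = 22.17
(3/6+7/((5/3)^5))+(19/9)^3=10.45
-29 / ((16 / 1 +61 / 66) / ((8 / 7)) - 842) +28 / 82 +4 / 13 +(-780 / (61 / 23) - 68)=-5132182200030 / 14200280341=-361.41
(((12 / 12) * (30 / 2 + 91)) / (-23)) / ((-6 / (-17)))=-901 / 69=-13.06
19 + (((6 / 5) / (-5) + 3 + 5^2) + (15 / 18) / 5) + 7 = 8089 / 150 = 53.93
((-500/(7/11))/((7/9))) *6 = -297000/49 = -6061.22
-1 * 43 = -43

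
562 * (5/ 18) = 156.11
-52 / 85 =-0.61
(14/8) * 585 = 4095/4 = 1023.75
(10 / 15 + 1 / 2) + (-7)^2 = 301 / 6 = 50.17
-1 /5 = -0.20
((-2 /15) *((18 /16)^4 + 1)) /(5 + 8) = -10657 /399360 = -0.03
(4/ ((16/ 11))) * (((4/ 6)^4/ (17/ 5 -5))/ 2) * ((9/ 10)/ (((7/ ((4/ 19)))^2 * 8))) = -11/ 636804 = -0.00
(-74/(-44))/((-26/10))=-185/286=-0.65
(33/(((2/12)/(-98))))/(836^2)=-441/15884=-0.03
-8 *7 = -56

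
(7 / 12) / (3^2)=7 / 108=0.06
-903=-903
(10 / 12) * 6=5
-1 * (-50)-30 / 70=347 / 7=49.57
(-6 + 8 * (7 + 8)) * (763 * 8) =695856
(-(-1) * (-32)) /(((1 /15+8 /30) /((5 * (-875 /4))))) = 105000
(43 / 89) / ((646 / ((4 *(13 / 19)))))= 1118 / 546193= 0.00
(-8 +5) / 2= -3 / 2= -1.50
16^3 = 4096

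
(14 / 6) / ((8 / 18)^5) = 137781 / 1024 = 134.55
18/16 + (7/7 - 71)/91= 37/104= 0.36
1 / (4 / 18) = 9 / 2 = 4.50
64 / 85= 0.75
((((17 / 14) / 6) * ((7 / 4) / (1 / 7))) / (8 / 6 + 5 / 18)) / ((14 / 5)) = 255 / 464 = 0.55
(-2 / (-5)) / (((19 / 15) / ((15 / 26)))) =45 / 247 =0.18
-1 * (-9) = 9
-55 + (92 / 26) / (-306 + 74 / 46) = -5006773 / 91013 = -55.01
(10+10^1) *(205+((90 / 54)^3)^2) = 3301400 / 729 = 4528.67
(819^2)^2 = 449920319121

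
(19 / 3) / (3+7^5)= 19 / 50430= 0.00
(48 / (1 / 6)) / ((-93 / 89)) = -8544 / 31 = -275.61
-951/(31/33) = -1012.35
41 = 41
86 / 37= 2.32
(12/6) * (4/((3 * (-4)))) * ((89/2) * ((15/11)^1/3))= -13.48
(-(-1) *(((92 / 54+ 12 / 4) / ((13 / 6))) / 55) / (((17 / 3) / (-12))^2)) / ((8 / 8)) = 36576 / 206635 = 0.18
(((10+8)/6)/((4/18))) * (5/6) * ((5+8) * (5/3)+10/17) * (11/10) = 37455/136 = 275.40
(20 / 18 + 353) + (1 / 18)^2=114733 / 324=354.11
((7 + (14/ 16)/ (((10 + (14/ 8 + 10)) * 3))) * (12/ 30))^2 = 13402921/ 1703025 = 7.87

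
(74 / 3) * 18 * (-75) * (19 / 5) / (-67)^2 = -126540 / 4489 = -28.19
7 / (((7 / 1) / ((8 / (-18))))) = -4 / 9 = -0.44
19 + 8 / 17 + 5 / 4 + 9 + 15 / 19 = 39419 / 1292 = 30.51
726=726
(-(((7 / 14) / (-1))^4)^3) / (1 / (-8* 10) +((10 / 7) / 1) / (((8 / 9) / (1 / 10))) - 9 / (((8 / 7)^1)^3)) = 35 / 843112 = 0.00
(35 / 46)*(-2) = -35 / 23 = -1.52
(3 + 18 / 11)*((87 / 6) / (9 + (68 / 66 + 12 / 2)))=4437 / 1058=4.19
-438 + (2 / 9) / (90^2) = -15965099 / 36450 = -438.00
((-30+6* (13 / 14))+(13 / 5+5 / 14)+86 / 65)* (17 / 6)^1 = -62339 / 1092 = -57.09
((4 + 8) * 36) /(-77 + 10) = -432 /67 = -6.45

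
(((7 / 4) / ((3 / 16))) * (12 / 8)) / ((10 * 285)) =0.00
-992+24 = -968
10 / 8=5 / 4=1.25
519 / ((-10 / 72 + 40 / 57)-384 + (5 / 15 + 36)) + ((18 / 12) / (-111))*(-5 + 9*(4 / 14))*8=-1546928 / 1254929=-1.23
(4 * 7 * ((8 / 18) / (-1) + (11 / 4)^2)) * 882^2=155044575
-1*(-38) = 38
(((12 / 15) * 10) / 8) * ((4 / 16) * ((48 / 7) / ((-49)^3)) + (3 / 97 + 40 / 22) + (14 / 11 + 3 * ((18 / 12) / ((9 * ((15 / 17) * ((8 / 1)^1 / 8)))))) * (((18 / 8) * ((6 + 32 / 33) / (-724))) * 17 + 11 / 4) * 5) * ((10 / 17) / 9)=9974121986840845 / 6424282526912712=1.55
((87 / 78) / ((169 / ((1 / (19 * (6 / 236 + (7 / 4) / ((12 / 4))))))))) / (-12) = -0.00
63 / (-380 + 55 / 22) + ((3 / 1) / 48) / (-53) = -107603 / 640240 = -0.17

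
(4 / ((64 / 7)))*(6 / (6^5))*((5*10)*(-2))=-175 / 5184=-0.03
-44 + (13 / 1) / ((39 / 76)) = -56 / 3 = -18.67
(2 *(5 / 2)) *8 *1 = 40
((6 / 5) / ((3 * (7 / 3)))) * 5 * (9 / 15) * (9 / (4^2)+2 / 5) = 99 / 200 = 0.50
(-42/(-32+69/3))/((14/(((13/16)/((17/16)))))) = 13/51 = 0.25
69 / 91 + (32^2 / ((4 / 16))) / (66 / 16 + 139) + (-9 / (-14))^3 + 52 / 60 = 3738359207 / 122533320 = 30.51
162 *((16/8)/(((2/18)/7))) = 20412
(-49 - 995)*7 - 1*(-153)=-7155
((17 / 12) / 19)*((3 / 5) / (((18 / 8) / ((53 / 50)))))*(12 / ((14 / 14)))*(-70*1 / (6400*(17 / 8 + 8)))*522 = -182903 / 1282500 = -0.14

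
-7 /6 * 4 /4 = -7 /6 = -1.17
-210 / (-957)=70 / 319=0.22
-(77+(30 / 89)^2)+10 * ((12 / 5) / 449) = -274066729 / 3556529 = -77.06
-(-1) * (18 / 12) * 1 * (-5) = -15 / 2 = -7.50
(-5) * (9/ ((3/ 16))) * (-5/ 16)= 75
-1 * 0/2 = 0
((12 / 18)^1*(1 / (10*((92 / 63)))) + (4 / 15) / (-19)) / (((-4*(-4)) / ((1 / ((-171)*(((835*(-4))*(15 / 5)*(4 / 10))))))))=0.00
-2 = -2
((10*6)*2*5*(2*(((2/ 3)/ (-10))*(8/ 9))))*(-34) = 21760/ 9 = 2417.78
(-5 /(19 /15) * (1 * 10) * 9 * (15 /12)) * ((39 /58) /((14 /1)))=-658125 /30856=-21.33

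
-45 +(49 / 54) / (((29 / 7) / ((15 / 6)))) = -139225 / 3132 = -44.45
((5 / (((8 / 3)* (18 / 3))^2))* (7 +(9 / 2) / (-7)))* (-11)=-1.37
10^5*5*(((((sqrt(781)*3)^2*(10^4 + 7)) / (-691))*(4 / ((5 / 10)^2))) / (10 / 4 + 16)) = -1125427248000000 / 25567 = -44018744788.20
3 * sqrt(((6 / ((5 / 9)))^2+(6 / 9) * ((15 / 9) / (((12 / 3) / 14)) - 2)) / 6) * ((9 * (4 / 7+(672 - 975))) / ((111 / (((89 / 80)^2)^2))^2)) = -8333758501671305477 * sqrt(160914) / 482328182784000000000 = -6.93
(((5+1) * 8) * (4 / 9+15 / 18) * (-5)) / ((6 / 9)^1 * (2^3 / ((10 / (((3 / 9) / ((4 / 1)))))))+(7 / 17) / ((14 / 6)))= -234600 / 169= -1388.17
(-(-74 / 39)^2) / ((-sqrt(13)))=1.00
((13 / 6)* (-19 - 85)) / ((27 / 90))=-6760 / 9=-751.11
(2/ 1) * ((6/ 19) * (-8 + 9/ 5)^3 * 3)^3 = -308391752882066544/ 13396484375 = -23020349.54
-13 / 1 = -13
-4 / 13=-0.31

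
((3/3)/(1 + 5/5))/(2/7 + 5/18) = 63/71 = 0.89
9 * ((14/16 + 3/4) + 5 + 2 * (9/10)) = 3033/40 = 75.82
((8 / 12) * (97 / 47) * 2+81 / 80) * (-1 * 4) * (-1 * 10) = 42461 / 282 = 150.57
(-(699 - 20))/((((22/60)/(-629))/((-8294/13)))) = -743138340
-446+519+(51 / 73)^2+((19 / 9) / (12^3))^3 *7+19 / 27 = 1487168915424682525 / 20044926262444032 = 74.19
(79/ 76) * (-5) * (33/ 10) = -2607/ 152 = -17.15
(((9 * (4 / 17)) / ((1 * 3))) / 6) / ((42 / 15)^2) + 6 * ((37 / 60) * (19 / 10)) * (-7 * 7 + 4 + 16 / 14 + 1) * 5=-1506.41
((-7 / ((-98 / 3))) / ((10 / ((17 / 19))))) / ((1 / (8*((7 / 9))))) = 34 / 285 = 0.12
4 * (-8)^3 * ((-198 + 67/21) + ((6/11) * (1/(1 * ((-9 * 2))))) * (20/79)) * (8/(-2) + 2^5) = 9708118016/869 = 11171597.26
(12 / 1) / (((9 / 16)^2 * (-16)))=-64 / 27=-2.37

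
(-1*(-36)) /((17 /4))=144 /17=8.47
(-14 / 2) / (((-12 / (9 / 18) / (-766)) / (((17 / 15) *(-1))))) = 45577 / 180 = 253.21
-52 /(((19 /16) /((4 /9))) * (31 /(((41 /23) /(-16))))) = 8528 /121923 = 0.07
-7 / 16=-0.44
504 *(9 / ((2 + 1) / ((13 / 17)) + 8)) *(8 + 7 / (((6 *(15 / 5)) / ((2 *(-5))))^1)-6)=-111384 / 155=-718.61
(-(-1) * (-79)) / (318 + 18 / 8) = -316 / 1281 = -0.25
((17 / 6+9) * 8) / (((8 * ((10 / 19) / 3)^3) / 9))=39446109 / 2000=19723.05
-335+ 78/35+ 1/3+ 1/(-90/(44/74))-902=-14387453/11655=-1234.44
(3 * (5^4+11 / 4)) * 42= 158193 / 2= 79096.50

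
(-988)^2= 976144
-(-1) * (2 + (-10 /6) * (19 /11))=-29 /33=-0.88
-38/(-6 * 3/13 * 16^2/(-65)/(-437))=7016035/2304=3045.15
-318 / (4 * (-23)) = 159 / 46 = 3.46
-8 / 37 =-0.22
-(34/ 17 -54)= 52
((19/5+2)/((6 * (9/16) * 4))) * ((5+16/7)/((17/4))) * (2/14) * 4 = 928/2205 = 0.42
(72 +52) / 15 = 124 / 15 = 8.27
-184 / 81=-2.27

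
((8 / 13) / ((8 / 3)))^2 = 9 / 169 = 0.05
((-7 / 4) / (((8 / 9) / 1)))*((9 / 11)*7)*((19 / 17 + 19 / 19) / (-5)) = 35721 / 7480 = 4.78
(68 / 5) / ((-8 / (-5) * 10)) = 17 / 20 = 0.85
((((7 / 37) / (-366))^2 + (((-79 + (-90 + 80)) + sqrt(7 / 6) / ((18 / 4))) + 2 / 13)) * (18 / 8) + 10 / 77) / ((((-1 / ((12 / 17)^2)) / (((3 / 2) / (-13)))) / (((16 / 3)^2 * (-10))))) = 62587458241424640 / 19157480435093 - 5120 * sqrt(42) / 3757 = 3258.17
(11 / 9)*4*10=440 / 9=48.89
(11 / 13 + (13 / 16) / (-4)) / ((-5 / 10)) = -1.29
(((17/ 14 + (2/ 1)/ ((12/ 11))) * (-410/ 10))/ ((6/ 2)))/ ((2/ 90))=-13120/ 7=-1874.29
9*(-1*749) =-6741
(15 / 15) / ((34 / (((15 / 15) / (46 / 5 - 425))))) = -5 / 70686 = -0.00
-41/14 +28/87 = -3175/1218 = -2.61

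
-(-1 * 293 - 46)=339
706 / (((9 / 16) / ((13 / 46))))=73424 / 207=354.71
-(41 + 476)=-517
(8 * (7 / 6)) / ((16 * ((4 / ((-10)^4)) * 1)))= 4375 / 3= 1458.33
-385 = -385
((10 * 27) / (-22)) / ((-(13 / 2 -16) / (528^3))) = -3613040640 / 19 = -190160033.68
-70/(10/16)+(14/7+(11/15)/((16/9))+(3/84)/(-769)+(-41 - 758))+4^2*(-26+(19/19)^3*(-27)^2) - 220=4357823779/430640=10119.41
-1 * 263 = -263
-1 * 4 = -4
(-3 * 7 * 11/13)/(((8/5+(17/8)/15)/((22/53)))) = -55440/13091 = -4.23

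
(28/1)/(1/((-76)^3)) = -12291328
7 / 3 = 2.33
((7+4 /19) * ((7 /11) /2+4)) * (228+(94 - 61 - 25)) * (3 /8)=121245 /44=2755.57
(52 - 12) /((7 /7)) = 40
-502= -502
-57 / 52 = -1.10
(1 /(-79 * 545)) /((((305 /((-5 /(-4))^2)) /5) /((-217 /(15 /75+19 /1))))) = 5425 /806816256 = 0.00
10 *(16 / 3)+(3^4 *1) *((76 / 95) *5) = 1132 / 3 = 377.33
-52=-52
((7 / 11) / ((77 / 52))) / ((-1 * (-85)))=0.01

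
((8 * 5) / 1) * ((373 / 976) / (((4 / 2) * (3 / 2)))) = 1865 / 366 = 5.10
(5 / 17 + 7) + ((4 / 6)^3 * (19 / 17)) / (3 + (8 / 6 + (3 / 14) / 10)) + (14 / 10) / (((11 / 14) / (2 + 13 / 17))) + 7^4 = 37143128821 / 15391035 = 2413.30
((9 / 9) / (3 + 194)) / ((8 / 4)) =1 / 394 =0.00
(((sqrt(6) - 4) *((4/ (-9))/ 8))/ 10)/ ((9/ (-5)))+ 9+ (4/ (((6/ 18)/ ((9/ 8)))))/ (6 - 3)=sqrt(6)/ 324+ 2185/ 162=13.50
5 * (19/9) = 95/9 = 10.56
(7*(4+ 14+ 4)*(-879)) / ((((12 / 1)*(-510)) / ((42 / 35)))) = 22561 / 850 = 26.54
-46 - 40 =-86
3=3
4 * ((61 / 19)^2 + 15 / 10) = 17050 / 361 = 47.23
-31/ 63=-0.49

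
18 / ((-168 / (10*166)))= -1245 / 7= -177.86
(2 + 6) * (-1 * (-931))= 7448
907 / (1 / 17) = 15419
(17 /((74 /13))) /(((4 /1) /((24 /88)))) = 0.20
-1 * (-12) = 12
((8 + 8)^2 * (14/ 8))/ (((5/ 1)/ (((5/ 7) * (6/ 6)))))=64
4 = 4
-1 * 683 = -683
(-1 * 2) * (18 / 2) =-18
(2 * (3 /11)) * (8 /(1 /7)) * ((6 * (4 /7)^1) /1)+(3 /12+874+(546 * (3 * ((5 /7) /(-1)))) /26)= 41095 /44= 933.98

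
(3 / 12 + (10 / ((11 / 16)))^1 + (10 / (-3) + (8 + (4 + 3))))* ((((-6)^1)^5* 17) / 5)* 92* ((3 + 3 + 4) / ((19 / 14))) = -474266102.81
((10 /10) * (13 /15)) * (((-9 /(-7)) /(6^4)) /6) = 13 /90720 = 0.00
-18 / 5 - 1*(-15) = 57 / 5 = 11.40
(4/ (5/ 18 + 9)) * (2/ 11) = 0.08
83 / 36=2.31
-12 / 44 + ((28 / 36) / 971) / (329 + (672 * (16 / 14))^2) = -15472041124 / 56730817737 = -0.27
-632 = -632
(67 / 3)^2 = 4489 / 9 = 498.78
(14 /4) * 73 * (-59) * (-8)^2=-964768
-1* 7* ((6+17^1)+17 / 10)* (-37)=63973 / 10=6397.30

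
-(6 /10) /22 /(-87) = 1 /3190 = 0.00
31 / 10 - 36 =-329 / 10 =-32.90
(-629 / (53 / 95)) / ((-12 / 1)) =59755 / 636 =93.95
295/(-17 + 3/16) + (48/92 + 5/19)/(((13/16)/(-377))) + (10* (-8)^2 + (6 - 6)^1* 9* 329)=258.26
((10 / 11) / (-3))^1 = -10 / 33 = -0.30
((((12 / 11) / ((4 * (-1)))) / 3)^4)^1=1 / 14641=0.00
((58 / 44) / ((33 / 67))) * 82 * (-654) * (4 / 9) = -69466136 / 1089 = -63788.92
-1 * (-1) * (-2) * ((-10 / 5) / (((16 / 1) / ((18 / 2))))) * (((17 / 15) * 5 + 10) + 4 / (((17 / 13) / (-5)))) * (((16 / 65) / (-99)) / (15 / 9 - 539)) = 19 / 4898465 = 0.00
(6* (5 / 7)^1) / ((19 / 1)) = 0.23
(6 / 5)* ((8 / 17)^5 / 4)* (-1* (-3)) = 147456 / 7099285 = 0.02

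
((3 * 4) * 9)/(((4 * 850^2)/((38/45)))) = 57/1806250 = 0.00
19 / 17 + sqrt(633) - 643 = -10912 / 17 + sqrt(633) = -616.72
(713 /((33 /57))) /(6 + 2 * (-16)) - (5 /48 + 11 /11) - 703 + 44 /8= -5120347 /6864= -745.97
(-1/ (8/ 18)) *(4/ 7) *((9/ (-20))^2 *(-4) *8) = 1458/ 175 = 8.33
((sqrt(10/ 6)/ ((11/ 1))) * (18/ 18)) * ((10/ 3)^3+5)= 1135 * sqrt(15)/ 891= 4.93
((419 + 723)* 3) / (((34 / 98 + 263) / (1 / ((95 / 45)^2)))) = 2.92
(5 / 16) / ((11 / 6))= 15 / 88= 0.17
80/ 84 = 20/ 21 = 0.95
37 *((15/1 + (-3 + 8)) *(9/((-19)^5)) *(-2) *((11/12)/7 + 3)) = 291930/17332693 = 0.02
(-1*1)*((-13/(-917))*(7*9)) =-117/131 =-0.89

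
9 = 9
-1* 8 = -8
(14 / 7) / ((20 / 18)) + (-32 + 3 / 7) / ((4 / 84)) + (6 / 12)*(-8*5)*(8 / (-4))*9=-1506 / 5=-301.20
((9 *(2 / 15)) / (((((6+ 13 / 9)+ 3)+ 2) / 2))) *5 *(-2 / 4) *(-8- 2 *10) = 27 / 2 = 13.50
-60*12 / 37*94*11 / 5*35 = -5211360 / 37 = -140847.57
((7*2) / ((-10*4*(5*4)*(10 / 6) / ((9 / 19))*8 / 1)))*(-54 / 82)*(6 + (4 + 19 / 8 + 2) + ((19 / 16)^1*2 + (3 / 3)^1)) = 362313 / 49856000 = 0.01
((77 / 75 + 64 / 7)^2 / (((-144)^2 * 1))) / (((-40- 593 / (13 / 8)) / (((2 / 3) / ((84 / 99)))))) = -4076203703 / 421199170560000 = -0.00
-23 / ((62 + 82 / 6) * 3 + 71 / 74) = -1702 / 16869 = -0.10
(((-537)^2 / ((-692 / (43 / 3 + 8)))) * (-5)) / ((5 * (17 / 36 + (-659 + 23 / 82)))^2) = 3507638619204 / 816520291594585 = 0.00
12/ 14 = 6/ 7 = 0.86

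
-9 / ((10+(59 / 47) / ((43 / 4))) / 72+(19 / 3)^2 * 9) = -654804 / 26275139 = -0.02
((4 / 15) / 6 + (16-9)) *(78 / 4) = 4121 / 30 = 137.37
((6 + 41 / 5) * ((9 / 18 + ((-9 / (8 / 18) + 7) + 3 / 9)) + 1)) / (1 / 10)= -9727 / 6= -1621.17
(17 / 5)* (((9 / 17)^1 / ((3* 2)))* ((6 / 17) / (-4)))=-9 / 340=-0.03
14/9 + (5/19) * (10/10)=311/171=1.82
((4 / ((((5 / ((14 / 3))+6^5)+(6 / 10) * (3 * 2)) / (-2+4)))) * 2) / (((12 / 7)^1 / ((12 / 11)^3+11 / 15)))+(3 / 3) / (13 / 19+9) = 126887785655 / 1200476059992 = 0.11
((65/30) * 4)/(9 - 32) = -26/69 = -0.38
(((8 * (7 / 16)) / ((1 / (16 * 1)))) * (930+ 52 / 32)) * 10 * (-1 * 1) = -521710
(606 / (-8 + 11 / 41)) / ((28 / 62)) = -385113 / 2219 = -173.55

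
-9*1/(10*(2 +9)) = -9/110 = -0.08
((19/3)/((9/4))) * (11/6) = 418/81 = 5.16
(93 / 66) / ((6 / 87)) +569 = 25935 / 44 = 589.43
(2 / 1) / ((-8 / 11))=-11 / 4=-2.75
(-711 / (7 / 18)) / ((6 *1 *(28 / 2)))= -2133 / 98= -21.77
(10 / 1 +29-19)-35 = -15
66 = 66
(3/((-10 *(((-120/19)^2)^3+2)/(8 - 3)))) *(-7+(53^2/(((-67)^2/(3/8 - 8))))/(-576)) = 6804049822935635/41178637989641066496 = 0.00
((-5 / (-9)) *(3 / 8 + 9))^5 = 30517578125 / 7962624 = 3832.60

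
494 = 494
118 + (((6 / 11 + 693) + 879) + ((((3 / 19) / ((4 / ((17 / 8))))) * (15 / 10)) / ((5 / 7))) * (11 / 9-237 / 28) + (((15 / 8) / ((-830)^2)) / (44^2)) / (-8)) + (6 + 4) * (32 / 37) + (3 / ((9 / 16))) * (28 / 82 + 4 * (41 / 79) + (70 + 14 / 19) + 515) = 563809328815022197007 / 116616240148869120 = 4834.74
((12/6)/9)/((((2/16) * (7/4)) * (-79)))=-64/4977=-0.01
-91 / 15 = -6.07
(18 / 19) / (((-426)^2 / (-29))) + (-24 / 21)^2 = 12258291 / 9386342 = 1.31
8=8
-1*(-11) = 11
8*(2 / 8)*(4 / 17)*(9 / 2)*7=252 / 17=14.82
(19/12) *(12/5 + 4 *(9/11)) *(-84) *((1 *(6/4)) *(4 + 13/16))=-108927/20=-5446.35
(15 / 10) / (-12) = -1 / 8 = -0.12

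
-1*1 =-1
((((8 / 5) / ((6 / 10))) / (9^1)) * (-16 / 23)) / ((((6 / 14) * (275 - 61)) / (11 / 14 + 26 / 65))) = -2656 / 996705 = -0.00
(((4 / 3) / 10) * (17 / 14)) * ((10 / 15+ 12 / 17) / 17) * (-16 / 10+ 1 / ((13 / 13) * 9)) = -134 / 6885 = -0.02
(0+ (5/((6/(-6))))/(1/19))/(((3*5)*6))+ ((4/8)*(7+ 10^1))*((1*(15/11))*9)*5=51533/99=520.54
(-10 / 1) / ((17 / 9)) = -90 / 17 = -5.29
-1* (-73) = 73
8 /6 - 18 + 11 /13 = -617 /39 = -15.82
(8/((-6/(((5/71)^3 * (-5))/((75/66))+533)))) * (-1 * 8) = 2034837472/357911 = 5685.32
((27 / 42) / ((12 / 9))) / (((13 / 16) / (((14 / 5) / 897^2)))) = 0.00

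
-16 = -16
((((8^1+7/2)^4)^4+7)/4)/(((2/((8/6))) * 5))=6132610415680999107713/1966080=3119206957845560.26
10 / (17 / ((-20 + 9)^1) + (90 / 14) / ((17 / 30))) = 13090 / 12827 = 1.02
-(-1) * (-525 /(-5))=105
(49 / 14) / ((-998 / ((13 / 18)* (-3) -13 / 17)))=2093 / 203592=0.01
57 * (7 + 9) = 912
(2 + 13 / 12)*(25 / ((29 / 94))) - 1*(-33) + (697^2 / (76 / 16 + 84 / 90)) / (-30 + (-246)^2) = 10002041201 / 35185062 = 284.27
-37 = -37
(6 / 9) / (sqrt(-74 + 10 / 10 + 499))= sqrt(426) / 639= 0.03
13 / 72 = 0.18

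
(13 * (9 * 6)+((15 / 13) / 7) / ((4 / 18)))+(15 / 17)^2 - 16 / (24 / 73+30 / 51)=20532947065 / 29928262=686.07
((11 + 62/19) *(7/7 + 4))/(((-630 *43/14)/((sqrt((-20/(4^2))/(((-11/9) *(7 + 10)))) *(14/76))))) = -1897 *sqrt(935)/34833612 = -0.00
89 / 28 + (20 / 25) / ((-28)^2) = 779 / 245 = 3.18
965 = 965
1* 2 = 2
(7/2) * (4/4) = 7/2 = 3.50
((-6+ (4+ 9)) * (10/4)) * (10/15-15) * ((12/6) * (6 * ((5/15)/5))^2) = -1204/15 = -80.27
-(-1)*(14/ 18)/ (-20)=-7/ 180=-0.04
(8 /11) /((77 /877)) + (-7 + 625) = 626.28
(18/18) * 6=6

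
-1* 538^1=-538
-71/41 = -1.73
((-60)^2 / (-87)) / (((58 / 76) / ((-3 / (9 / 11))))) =167200 / 841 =198.81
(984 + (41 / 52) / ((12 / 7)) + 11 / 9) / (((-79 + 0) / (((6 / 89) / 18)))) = -1845197 / 39486096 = -0.05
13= 13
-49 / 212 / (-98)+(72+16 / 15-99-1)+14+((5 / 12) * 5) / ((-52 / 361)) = -4529891 / 165360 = -27.39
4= 4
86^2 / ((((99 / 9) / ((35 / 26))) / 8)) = 1035440 / 143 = 7240.84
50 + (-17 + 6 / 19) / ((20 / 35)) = 20.80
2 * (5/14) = 5/7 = 0.71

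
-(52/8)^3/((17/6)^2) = -19773/578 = -34.21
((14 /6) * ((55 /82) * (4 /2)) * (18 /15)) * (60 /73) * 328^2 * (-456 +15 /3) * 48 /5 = -104974442496 /73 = -1438006061.59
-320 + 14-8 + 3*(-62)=-500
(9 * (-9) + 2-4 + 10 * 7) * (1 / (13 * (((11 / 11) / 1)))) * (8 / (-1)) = 8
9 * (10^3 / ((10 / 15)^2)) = 20250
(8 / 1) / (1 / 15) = 120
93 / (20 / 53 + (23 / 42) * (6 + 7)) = 207018 / 16687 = 12.41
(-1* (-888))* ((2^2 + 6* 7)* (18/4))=183816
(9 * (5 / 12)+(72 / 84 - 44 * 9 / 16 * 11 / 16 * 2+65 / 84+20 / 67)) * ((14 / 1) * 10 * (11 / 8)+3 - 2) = -5486.07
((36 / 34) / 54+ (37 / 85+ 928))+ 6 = 238286 / 255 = 934.45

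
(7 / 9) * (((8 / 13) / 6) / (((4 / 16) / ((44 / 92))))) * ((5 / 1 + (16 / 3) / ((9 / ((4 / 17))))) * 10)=29062880 / 3705507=7.84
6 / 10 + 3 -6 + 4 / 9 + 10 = 362 / 45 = 8.04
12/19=0.63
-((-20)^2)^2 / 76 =-40000 / 19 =-2105.26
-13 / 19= -0.68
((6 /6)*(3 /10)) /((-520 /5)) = -3 /1040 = -0.00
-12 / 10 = -6 / 5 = -1.20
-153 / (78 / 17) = -867 / 26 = -33.35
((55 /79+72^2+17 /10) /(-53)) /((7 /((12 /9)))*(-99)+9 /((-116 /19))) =39606779 /210961995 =0.19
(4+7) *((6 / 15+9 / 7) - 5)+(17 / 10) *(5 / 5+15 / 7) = -1089 / 35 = -31.11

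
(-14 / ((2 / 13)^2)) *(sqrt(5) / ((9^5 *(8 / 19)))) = -22477 *sqrt(5) / 944784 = -0.05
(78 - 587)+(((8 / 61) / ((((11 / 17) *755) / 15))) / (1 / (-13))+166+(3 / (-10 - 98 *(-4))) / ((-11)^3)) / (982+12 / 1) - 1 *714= -5692483145113073 / 4655159706428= -1222.83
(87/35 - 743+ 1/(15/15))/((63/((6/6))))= -25883/2205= -11.74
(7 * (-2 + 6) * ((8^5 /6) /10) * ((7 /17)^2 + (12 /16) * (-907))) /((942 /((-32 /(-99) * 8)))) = -5770534977536 /202136715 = -28547.68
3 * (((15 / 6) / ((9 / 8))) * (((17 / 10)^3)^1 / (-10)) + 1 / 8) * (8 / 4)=-8701 / 1500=-5.80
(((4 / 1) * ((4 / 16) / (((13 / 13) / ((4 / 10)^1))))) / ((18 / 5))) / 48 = 1 / 432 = 0.00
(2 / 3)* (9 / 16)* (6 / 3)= 3 / 4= 0.75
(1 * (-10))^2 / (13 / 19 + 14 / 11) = 20900 / 409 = 51.10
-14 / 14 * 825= -825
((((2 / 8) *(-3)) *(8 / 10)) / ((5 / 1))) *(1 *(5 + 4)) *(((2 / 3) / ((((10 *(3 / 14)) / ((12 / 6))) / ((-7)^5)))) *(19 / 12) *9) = 20117979 / 125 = 160943.83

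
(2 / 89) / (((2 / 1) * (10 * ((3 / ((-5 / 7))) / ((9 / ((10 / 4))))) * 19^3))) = -3 / 21365785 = -0.00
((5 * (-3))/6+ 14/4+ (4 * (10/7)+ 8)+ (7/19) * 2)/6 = 685/266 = 2.58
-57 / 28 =-2.04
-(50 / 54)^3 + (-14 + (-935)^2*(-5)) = -86037144562 / 19683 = -4371139.79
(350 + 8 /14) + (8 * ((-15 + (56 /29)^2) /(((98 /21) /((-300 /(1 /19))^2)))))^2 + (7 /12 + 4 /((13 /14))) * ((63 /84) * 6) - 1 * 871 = 1420431519008645845146575017 /3604303976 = 394093153204302834.07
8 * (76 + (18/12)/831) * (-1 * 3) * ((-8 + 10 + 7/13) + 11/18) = -20687590/3601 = -5744.96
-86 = -86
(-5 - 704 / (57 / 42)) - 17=-10274 / 19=-540.74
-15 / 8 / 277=-15 / 2216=-0.01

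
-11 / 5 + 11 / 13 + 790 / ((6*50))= 499 / 390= 1.28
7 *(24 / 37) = 168 / 37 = 4.54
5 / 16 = 0.31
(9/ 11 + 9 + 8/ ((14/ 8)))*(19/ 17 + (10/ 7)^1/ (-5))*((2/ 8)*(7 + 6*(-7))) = -12465/ 119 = -104.75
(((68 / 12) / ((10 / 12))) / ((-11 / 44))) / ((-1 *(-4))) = -34 / 5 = -6.80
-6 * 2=-12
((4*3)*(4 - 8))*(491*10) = -235680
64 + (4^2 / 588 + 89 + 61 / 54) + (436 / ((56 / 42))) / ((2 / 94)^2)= 1911727477 / 2646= 722497.16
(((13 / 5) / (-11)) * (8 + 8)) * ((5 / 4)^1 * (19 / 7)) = -988 / 77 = -12.83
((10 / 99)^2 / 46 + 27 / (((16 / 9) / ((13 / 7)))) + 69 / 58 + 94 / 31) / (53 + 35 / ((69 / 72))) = 736019470051 / 2031909918192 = 0.36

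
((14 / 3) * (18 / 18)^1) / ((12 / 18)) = 7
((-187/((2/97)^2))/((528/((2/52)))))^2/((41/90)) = 127924811045/56762368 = 2253.69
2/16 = 0.12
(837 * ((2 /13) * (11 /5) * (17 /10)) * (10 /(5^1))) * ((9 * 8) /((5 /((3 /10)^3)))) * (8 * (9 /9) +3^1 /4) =266238819 /81250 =3276.79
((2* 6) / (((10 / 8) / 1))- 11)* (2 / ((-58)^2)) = -7 / 8410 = -0.00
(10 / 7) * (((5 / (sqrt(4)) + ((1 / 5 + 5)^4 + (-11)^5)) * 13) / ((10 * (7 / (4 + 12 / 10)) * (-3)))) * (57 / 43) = 643473717003 / 6584375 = 97727.38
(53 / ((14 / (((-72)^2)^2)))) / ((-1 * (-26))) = 356078592 / 91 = 3912951.56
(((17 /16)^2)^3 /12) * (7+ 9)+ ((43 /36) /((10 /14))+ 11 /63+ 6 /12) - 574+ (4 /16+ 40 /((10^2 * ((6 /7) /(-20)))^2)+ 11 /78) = -9741460357067 /17175674880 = -567.17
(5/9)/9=5/81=0.06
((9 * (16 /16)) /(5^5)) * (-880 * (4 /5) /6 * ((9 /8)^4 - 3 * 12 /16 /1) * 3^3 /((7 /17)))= 8043057 /560000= 14.36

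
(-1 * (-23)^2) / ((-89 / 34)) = 17986 / 89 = 202.09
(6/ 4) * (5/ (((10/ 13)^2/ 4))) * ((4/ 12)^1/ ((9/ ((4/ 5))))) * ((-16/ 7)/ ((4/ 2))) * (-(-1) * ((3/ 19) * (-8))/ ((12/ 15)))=5408/ 1995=2.71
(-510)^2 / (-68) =-3825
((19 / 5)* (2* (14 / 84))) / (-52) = -19 / 780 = -0.02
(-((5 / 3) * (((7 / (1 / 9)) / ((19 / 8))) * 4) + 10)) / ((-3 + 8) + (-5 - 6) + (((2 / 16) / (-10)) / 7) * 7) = 284000 / 9139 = 31.08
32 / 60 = 8 / 15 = 0.53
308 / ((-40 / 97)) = -7469 / 10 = -746.90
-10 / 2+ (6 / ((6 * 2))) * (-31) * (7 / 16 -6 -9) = 7063 / 32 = 220.72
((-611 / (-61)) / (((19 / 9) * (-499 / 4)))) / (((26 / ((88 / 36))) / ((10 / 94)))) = -220 / 578341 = -0.00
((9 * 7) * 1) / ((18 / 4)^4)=112 / 729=0.15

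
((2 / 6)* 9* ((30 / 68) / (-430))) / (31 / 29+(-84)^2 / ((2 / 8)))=-261 / 2393372948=-0.00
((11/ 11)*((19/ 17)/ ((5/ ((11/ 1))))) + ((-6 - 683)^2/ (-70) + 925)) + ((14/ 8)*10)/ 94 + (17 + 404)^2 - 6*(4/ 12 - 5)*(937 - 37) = 21990212471/ 111860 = 196586.92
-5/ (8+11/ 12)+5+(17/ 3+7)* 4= 17689/ 321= 55.11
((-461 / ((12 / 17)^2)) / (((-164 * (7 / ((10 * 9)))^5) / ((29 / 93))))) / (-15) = -1760371430625 / 42723394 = -41203.92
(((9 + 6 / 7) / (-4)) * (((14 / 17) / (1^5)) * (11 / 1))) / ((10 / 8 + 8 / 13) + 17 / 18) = -177606 / 22355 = -7.94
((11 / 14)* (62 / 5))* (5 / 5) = 341 / 35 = 9.74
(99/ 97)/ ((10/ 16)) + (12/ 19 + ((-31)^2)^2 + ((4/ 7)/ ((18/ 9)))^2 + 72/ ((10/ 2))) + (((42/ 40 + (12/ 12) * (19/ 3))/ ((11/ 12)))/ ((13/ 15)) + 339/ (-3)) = 59625678856983/ 64569505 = 923434.04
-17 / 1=-17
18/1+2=20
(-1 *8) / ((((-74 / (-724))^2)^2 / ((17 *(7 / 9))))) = -16348248499072 / 16867449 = -969218.79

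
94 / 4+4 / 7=337 / 14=24.07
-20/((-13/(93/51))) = 620/221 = 2.81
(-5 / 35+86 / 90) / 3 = 256 / 945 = 0.27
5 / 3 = 1.67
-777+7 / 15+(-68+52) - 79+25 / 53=-692494 / 795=-871.06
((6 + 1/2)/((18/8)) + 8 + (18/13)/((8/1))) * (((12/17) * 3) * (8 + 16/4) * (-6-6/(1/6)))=-2609208/221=-11806.37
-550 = -550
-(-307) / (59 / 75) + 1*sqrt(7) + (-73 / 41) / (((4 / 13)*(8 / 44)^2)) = sqrt(7) + 8329489 / 38704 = 217.86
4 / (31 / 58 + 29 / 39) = 9048 / 2891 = 3.13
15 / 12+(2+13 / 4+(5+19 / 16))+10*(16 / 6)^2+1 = 12211 / 144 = 84.80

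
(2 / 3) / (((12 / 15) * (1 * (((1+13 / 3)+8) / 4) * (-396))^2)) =1 / 2090880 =0.00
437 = 437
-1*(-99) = 99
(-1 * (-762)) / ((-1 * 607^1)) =-762 / 607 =-1.26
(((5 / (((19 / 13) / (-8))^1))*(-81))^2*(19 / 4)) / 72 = 6160050 / 19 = 324213.16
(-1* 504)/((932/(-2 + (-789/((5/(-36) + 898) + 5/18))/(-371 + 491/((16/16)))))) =5841243/5381135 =1.09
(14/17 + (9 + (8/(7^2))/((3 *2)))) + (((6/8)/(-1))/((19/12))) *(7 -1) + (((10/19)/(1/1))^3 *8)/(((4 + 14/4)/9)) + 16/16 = 161263538/17140641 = 9.41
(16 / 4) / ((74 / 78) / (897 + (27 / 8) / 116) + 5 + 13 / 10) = 1298611080 / 2045655811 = 0.63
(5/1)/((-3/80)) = -400/3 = -133.33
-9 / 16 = -0.56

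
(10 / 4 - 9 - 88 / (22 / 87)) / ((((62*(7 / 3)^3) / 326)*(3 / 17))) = -17681751 / 21266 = -831.46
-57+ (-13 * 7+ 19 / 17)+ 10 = -2327 / 17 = -136.88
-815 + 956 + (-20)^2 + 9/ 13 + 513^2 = 3428239/ 13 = 263710.69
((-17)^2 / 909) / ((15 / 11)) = 3179 / 13635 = 0.23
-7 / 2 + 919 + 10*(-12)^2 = 4711 / 2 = 2355.50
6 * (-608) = -3648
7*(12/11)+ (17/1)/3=439/33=13.30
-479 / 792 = -0.60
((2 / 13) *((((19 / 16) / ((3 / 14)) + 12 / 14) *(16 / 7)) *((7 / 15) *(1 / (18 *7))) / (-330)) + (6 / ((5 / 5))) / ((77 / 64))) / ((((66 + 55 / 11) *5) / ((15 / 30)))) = 8491349 / 1208917710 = 0.01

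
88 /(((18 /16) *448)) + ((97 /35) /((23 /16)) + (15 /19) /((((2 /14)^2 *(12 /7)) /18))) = 408.29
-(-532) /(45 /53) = 28196 /45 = 626.58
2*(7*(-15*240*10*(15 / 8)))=-945000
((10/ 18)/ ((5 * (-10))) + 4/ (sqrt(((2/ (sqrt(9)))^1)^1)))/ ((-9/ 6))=-3.26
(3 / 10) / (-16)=-3 / 160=-0.02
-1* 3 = -3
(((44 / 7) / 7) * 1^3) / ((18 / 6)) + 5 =779 / 147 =5.30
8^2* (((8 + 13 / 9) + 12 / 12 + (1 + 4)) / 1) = 8896 / 9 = 988.44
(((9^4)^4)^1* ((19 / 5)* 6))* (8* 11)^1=18589498534561668912 / 5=3717899706912333782.40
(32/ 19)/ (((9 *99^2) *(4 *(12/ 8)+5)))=32/ 18435681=0.00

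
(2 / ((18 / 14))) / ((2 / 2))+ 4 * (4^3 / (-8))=-274 / 9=-30.44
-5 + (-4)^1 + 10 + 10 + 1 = 12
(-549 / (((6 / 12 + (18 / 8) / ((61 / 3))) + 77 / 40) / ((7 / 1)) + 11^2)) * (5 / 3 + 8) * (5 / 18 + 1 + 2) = -891328340 / 6218601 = -143.33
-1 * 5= -5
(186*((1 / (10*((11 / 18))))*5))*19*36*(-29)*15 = -498081960 / 11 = -45280178.18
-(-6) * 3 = 18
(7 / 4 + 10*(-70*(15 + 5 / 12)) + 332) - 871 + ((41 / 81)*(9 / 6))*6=-407677 / 36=-11324.36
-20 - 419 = -439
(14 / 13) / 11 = 14 / 143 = 0.10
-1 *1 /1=-1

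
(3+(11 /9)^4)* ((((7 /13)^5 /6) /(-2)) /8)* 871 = -9662798089 /4497329304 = -2.15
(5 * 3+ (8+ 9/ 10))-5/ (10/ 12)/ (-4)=127/ 5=25.40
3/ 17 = 0.18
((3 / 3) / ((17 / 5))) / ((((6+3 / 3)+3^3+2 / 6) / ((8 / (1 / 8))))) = 960 / 1751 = 0.55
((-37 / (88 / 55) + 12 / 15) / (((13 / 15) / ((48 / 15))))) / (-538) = 2679 / 17485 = 0.15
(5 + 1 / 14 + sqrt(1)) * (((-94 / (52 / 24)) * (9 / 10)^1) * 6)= -129438 / 91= -1422.40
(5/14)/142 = 5/1988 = 0.00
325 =325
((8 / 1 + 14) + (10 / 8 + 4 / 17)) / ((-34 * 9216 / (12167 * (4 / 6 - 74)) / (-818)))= -437093574005 / 7990272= -54703.22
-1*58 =-58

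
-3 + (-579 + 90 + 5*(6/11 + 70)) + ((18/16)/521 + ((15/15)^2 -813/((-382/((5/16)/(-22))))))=-9688765377/70055744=-138.30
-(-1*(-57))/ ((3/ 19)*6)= -361/ 6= -60.17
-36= -36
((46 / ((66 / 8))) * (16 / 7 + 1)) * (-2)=-36.64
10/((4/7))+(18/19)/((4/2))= 683/38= 17.97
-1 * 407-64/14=-2881/7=-411.57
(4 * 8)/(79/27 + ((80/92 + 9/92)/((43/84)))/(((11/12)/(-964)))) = -9399456/582896543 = -0.02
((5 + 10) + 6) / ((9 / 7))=49 / 3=16.33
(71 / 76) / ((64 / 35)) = 0.51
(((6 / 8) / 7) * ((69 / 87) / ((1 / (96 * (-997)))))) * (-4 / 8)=4066.58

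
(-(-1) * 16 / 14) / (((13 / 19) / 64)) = 9728 / 91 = 106.90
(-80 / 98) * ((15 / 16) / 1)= -75 / 98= -0.77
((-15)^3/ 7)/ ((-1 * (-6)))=-1125/ 14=-80.36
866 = 866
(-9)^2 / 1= 81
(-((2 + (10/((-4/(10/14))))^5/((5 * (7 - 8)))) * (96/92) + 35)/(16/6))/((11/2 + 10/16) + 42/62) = -5878051887/2608513628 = -2.25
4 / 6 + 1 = 5 / 3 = 1.67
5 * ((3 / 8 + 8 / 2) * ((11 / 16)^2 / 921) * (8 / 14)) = 3025 / 471552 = 0.01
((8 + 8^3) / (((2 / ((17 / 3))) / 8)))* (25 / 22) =13393.94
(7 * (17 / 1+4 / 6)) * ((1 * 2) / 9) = 742 / 27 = 27.48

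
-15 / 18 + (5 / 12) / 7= -65 / 84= -0.77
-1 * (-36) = 36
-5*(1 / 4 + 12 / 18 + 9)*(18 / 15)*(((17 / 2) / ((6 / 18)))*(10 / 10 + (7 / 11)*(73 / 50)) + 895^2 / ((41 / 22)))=-2307055802569 / 90200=-25577115.33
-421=-421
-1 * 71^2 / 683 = -5041 / 683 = -7.38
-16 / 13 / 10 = -0.12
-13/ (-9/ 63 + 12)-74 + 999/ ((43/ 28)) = 2053657/ 3569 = 575.42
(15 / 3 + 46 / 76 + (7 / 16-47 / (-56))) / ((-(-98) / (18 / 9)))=14645 / 104272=0.14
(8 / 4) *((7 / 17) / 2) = 0.41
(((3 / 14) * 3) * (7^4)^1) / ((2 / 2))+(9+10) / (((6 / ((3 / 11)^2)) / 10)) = 1545.86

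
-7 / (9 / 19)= -14.78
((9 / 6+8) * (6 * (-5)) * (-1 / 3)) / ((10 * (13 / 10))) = 7.31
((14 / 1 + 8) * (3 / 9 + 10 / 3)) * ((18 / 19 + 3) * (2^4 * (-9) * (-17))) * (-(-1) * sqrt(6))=14810400 * sqrt(6) / 19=1909364.36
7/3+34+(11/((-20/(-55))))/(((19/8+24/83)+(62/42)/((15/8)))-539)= 12190690027/336045999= 36.28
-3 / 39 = -0.08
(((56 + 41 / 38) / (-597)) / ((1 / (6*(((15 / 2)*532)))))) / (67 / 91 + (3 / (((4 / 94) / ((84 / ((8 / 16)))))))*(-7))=41449590 / 1501367639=0.03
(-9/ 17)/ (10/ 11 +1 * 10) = -33/ 680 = -0.05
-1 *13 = -13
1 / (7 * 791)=1 / 5537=0.00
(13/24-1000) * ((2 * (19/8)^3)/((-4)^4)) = -104.60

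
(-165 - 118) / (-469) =283 / 469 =0.60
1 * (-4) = -4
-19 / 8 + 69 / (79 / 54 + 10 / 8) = 23.06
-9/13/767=-9/9971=-0.00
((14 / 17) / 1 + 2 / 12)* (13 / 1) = 12.87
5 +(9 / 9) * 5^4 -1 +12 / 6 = 631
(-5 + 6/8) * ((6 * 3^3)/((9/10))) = -765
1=1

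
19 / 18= 1.06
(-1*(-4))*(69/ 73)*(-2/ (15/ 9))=-4.54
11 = 11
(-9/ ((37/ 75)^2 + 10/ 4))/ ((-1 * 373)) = 101250/ 11511899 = 0.01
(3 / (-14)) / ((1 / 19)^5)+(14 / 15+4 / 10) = -22284835 / 42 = -530591.31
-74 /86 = -37 /43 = -0.86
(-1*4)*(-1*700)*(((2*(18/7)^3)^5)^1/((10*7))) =8635699989091146792960/4747561509943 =1818975903.95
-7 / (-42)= 1 / 6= 0.17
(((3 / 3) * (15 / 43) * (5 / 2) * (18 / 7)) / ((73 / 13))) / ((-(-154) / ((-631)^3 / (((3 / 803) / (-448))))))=78126331287.71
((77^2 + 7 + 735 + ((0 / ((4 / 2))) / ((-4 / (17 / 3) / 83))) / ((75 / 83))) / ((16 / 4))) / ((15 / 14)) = 46697 / 30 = 1556.57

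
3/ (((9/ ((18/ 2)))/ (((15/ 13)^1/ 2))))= 45/ 26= 1.73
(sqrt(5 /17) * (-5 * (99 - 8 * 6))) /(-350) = 3 * sqrt(85) /70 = 0.40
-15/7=-2.14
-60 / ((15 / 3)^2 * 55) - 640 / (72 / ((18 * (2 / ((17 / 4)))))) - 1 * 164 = -239.34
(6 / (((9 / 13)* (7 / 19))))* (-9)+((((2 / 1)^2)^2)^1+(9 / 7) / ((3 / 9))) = -1343 / 7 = -191.86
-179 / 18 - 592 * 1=-10835 / 18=-601.94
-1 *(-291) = 291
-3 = -3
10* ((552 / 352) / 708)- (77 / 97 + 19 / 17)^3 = -162074149337501 / 23280733035208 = -6.96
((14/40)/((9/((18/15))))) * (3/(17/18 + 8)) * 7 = 0.11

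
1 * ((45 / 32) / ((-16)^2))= 45 / 8192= 0.01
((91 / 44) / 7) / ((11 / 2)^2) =13 / 1331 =0.01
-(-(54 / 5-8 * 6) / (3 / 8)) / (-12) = 124 / 15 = 8.27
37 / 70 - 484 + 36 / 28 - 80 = -562.19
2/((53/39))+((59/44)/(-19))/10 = 648953/443080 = 1.46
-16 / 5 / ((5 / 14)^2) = -3136 / 125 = -25.09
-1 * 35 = -35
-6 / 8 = -3 / 4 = -0.75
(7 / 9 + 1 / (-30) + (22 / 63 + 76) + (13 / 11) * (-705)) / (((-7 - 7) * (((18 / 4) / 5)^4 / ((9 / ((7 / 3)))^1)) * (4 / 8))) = 634.99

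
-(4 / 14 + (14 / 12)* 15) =-249 / 14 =-17.79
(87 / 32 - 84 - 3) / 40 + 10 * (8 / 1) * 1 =99703 / 1280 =77.89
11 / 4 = 2.75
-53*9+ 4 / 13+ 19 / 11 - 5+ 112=-52619 / 143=-367.97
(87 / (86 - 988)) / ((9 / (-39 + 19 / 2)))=1711 / 5412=0.32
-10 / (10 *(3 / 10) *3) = -10 / 9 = -1.11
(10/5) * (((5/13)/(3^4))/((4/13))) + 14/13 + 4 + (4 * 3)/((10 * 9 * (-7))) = 375091/73710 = 5.09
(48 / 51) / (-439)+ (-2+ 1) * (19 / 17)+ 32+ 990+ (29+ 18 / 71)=556437510 / 529873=1050.13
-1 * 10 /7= -10 /7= -1.43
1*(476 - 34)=442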